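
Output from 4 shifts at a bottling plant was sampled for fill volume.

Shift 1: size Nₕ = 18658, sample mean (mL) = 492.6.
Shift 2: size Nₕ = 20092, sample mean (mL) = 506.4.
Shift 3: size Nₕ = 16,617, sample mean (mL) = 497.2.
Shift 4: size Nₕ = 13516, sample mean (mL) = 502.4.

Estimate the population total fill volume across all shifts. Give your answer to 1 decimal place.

1: 18658·492.6 = 9190930.8
2: 20092·506.4 = 10174588.8
3: 16617·497.2 = 8261972.4
4: 13516·502.4 = 6790438.4
τ̂ = Σ Nₕx̄ₕ = 34417930.4.

34417930.4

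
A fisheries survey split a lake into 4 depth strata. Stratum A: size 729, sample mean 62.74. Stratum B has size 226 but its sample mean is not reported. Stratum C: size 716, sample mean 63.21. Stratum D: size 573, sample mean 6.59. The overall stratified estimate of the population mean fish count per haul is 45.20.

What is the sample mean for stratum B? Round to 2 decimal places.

N = 729 + 226 + 716 + 573 = 2244.
Overall total = μ·N = 45.20·2244 = 101428.8.
Subtract the known strata: 729·62.74 + 716·63.21 + 573·6.59 = 94771.89.
Remaining total for stratum B: 101428.8 − 94771.89 = 6656.91.
Divide by its size: 6656.91 / 226 = 29.4554... → 29.46.

29.46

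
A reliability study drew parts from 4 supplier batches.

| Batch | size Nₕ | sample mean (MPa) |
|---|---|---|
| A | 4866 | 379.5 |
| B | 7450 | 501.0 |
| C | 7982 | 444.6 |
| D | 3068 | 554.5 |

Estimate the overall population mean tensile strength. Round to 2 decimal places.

x̄_st = (Σ Nₕx̄ₕ) / (Σ Nₕ) = (4866·379.5 + 7450·501.0 + 7982·444.6 + 3068·554.5) / 23366
= 10829100.2 / 23366 = 463.4555... → 463.46.

463.46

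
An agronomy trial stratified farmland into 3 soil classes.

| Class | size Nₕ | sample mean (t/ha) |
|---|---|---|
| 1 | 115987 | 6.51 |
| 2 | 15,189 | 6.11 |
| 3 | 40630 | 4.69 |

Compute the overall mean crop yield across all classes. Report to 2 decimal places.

x̄_st = (Σ Nₕx̄ₕ) / (Σ Nₕ) = (115987·6.51 + 15189·6.11 + 40630·4.69) / 171806
= 1038434.86 / 171806 = 6.0442... → 6.04.

6.04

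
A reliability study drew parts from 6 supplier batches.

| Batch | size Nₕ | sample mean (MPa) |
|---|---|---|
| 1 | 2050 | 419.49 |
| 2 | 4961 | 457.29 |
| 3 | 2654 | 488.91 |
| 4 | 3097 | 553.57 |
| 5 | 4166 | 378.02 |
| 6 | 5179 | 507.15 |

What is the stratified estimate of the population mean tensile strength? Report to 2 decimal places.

467.81

x̄_st = (Σ Nₕx̄ₕ) / (Σ Nₕ) = (2050·419.49 + 4961·457.29 + 2654·488.91 + 3097·553.57 + 4166·378.02 + 5179·507.15) / 22107
= 10341904.79 / 22107 = 467.8113... → 467.81.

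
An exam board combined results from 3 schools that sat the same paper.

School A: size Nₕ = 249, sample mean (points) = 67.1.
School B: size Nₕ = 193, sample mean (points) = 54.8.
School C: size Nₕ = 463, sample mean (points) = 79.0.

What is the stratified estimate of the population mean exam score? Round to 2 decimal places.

x̄_st = (Σ Nₕx̄ₕ) / (Σ Nₕ) = (249·67.1 + 193·54.8 + 463·79.0) / 905
= 63861.3 / 905 = 70.5650... → 70.56.

70.56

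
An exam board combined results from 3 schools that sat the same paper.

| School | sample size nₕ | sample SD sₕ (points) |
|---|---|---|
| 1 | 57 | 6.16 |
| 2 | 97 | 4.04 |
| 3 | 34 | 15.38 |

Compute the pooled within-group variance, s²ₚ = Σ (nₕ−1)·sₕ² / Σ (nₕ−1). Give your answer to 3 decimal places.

1: (57−1)·6.16² = 56·37.9456 = 2124.9536
2: (97−1)·4.04² = 96·16.3216 = 1566.8736
3: (34−1)·15.38² = 33·236.5444 = 7805.9652
Numerator = 11497.7924; denominator = Σ(nₕ−1) = 185.
s²ₚ = 11497.7924/185 = 62.15023... → 62.150.

62.150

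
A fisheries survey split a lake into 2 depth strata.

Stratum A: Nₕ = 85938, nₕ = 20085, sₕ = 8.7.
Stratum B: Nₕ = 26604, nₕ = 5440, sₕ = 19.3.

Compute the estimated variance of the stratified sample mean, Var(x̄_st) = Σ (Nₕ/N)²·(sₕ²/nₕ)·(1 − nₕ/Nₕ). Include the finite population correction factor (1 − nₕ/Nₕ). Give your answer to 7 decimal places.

N = 112542; Wₕ = Nₕ/N.
stratum A: (85938/112542)²·8.7²/20085·(1 − 20085/85938) = 0.0016838299
stratum B: (26604/112542)²·19.3²/5440·(1 − 5440/26604) = 0.0030439054
Sum = 0.0047277353 → 0.0047277.

0.0047277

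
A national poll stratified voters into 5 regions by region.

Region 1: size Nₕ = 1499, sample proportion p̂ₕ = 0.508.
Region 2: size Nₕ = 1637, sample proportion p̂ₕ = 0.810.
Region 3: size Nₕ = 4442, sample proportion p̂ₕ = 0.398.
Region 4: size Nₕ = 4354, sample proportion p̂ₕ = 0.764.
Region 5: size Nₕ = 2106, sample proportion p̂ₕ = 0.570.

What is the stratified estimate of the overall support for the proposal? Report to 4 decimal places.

0.5971

Wₕ = Nₕ/N with N = 14038: 0.1068, 0.1166, 0.3164, 0.3102, 0.1500.
p̂_st = 0.1068·0.508 + 0.1166·0.810 + 0.3164·0.398 + 0.3102·0.764 + 0.1500·0.570 ≈ 0.597112... → 0.5971.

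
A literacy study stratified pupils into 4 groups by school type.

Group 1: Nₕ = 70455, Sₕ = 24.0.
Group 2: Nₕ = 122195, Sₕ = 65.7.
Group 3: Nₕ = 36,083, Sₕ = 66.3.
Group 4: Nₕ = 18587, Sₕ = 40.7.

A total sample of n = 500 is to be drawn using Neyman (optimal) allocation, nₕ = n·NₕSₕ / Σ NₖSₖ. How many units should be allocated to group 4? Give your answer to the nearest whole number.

29

Σ NₕSₕ = 70455·24.0 + 122195·65.7 + 36083·66.3 + 18587·40.7 = 12867925.3.
Share for 4: 756490.9/12867925.3 = 0.05879.
n_4 = 500 × 0.05879 = 29.394... → 29.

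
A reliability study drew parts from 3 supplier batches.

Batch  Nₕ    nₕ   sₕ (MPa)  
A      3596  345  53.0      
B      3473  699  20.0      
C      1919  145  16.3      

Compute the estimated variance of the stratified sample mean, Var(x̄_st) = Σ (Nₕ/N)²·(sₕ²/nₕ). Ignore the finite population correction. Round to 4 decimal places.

N = 8988. Term for each stratum: Wₕ²sₕ²/nₕ.
Var(x̄_st) = 1.3033045 + 0.0854410 + 0.0835278 = 1.4722732 → 1.4723.

1.4723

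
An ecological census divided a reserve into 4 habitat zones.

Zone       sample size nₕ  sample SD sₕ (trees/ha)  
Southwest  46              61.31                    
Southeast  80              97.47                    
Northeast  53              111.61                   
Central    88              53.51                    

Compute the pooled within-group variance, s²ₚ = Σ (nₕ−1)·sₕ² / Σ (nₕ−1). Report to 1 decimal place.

6907.0

Southwest: (46−1)·61.31² = 45·3758.9161 = 169151.2245
Southeast: (80−1)·97.47² = 79·9500.4009 = 750531.6711
Northeast: (53−1)·111.61² = 52·12456.7921 = 647753.1892
Central: (88−1)·53.51² = 87·2863.3201 = 249108.8487
Numerator = 1816544.9335; denominator = Σ(nₕ−1) = 263.
s²ₚ = 1816544.9335/263 = 6907.015... → 6907.0.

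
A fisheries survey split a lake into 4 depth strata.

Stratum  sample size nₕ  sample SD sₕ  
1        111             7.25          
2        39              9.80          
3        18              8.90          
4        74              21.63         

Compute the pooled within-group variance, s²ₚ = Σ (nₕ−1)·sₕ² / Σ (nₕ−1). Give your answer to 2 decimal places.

1: (111−1)·7.25² = 110·52.5625 = 5781.875
2: (39−1)·9.80² = 38·96.04 = 3649.52
3: (18−1)·8.90² = 17·79.21 = 1346.57
4: (74−1)·21.63² = 73·467.8569 = 34153.5537
Numerator = 44931.5187; denominator = Σ(nₕ−1) = 238.
s²ₚ = 44931.5187/238 = 188.7879... → 188.79.

188.79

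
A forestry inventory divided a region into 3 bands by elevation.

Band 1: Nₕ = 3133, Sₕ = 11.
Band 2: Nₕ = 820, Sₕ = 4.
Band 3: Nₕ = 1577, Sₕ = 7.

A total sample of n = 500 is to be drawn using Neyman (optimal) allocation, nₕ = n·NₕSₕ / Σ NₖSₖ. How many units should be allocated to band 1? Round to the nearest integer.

353

1: NₕSₕ = 3133·11 = 34463
2: NₕSₕ = 820·4 = 3280
3: NₕSₕ = 1577·7 = 11039
Σ NₕSₕ = 48782.
n_1 = 500·34463/48782 = 353.235... → 353.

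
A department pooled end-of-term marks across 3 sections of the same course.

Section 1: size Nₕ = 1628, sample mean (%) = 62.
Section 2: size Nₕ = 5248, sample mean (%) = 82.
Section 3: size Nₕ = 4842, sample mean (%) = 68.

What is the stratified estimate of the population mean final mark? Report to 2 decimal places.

N = 1628 + 5248 + 4842 = 11718.
The stratified mean weights each stratum mean by its population share Nₕ/N.
Σ Nₕx̄ₕ = 1628·62 + 5248·82 + 4842·68 = 100936 + 430336 + 329256 = 860528.
Divide by N: 860528 / 11718 = 73.4364... → 73.44.

73.44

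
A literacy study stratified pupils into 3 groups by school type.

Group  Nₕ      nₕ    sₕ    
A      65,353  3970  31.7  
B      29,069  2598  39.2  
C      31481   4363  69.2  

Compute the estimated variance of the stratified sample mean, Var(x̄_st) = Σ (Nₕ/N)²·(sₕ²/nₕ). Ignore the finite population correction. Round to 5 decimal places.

N = 125903. Term for each stratum: Wₕ²sₕ²/nₕ.
Var(x̄_st) = 0.06820040 + 0.03152979 + 0.06862018 = 0.16835037 → 0.16835.

0.16835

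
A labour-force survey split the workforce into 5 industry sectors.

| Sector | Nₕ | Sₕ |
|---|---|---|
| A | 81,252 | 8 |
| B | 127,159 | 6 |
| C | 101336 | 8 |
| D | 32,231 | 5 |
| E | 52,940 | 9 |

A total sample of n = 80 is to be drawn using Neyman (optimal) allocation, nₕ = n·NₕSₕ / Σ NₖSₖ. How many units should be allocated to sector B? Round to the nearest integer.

21

A: NₕSₕ = 81252·8 = 650016
B: NₕSₕ = 127159·6 = 762954
C: NₕSₕ = 101336·8 = 810688
D: NₕSₕ = 32231·5 = 161155
E: NₕSₕ = 52940·9 = 476460
Σ NₕSₕ = 2861273.
n_B = 80·762954/2861273 = 21.332... → 21.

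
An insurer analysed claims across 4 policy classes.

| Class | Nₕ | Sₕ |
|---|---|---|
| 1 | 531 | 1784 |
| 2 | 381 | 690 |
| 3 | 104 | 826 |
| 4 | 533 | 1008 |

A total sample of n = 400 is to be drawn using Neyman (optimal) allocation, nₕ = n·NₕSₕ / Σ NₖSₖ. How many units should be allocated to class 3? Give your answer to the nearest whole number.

Σ NₕSₕ = 531·1784 + 381·690 + 104·826 + 533·1008 = 1833362.
Share for 3: 85904/1833362 = 0.04686.
n_3 = 400 × 0.04686 = 18.742... → 19.

19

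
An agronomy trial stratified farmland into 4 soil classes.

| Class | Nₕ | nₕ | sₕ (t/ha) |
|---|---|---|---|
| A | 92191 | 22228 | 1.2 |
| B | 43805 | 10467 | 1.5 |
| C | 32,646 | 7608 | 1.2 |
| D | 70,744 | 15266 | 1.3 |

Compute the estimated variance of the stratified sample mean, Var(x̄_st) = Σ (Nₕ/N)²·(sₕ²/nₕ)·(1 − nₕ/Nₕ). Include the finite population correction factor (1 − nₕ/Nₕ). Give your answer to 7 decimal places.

0.0000231

N = 239386. Term for each stratum: Wₕ²sₕ²/nₕ·(1−nₕ/Nₕ).
Var(x̄_st) = 0.0000072916 + 0.0000054781 + 0.0000026998 + 0.0000075818 = 0.0000230512 → 0.0000231.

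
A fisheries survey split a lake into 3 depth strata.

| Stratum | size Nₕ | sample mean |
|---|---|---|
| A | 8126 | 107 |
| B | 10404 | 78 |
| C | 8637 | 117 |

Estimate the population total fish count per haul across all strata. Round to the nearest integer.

A: 8126·107 = 869482
B: 10404·78 = 811512
C: 8637·117 = 1010529
τ̂ = Σ Nₕx̄ₕ = 2691523.

2691523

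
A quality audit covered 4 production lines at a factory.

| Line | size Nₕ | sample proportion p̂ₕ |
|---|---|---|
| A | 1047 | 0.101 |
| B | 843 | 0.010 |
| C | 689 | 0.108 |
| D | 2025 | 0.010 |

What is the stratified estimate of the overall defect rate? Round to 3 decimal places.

0.045

Wₕ = Nₕ/N with N = 4604: 0.2274, 0.1831, 0.1497, 0.4398.
p̂_st = 0.2274·0.101 + 0.1831·0.010 + 0.1497·0.108 + 0.4398·0.010 ≈ 0.04536... → 0.045.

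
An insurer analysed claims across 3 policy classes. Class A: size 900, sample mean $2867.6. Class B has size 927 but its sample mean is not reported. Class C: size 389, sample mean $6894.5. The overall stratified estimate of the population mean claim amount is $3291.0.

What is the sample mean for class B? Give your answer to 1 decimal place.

2189.9

Σ Nₕx̄ₕ = N·μ, so 927·x̄_B = 2216·3291.0 − (900·2867.6 + 389·6894.5).
= 7292856 − 5262800.5 = 2030055.5.
x̄_B = 2030055.5 / 927 = 2189.920... → 2189.9.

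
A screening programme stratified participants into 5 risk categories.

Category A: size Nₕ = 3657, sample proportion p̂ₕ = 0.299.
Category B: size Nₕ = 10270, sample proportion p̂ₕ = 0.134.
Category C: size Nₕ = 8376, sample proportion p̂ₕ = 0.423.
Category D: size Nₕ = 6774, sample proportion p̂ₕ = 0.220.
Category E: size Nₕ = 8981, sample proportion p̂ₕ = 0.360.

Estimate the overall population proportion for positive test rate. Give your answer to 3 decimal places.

0.282

N = 3657 + 10270 + 8376 + 6774 + 8981 = 38058.
Overall proportion = Σ (Nₕ/N)·p̂ₕ.
Σ Nₕp̂ₕ = 1093.443 + 1376.18 + 3543.048 + 1490.28 + 3233.16 = 10736.111.
10736.111 / 38058 = 0.28210... → 0.282.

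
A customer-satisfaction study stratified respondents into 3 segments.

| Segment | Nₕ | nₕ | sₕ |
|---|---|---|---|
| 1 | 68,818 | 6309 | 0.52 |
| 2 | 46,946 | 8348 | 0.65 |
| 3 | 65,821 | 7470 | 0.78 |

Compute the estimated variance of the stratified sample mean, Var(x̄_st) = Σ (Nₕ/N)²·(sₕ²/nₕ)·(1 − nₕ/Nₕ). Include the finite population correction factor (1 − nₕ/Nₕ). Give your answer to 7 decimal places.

N = 181585; Wₕ = Nₕ/N.
segment 1: (68818/181585)²·0.52²/6309·(1 − 6309/68818) = 0.0000055915
segment 2: (46946/181585)²·0.65²/8348·(1 − 8348/46946) = 0.0000027813
segment 3: (65821/181585)²·0.78²/7470·(1 − 7470/65821) = 0.0000094868
Sum = 0.0000178597 → 0.0000179.

0.0000179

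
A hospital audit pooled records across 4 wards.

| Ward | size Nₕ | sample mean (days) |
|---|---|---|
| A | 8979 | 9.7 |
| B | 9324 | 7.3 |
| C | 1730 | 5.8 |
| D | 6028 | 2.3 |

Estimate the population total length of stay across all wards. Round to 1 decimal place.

179059.9

A: 8979·9.7 = 87096.3
B: 9324·7.3 = 68065.2
C: 1730·5.8 = 10034
D: 6028·2.3 = 13864.4
τ̂ = Σ Nₕx̄ₕ = 179059.9.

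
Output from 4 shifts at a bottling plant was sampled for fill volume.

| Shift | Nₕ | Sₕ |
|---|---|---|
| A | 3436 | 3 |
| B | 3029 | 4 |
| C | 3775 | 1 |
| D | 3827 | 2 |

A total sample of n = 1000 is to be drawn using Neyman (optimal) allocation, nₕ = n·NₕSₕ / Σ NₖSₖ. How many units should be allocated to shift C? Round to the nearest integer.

112

A: NₕSₕ = 3436·3 = 10308
B: NₕSₕ = 3029·4 = 12116
C: NₕSₕ = 3775·1 = 3775
D: NₕSₕ = 3827·2 = 7654
Σ NₕSₕ = 33853.
n_C = 1000·3775/33853 = 111.512... → 112.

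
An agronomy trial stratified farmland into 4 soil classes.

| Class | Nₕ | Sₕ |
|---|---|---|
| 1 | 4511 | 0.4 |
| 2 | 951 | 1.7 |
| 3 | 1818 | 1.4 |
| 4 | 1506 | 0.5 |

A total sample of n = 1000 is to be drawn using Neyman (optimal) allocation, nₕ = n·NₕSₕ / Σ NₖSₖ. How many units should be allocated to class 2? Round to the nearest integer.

1: NₕSₕ = 4511·0.4 = 1804.4
2: NₕSₕ = 951·1.7 = 1616.7
3: NₕSₕ = 1818·1.4 = 2545.2
4: NₕSₕ = 1506·0.5 = 753
Σ NₕSₕ = 6719.3.
n_2 = 1000·1616.7/6719.3 = 240.605... → 241.

241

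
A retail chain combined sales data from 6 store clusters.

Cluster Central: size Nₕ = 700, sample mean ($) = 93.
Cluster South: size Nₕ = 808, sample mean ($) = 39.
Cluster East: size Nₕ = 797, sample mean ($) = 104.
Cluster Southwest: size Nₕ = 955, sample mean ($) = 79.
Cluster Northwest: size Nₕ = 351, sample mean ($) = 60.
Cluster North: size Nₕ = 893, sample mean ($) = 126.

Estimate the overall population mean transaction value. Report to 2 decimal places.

86.26

x̄_st = (Σ Nₕx̄ₕ) / (Σ Nₕ) = (700·93 + 808·39 + 797·104 + 955·79 + 351·60 + 893·126) / 4504
= 388523 / 4504 = 86.2618... → 86.26.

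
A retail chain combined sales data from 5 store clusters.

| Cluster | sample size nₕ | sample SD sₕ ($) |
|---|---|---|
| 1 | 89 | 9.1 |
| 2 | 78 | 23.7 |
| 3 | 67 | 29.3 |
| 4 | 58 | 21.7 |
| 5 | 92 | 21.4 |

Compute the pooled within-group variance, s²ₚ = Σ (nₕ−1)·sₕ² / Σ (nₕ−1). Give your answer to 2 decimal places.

1: (89−1)·9.1² = 88·82.81 = 7287.28
2: (78−1)·23.7² = 77·561.69 = 43250.13
3: (67−1)·29.3² = 66·858.49 = 56660.34
4: (58−1)·21.7² = 57·470.89 = 26840.73
5: (92−1)·21.4² = 91·457.96 = 41674.36
Numerator = 175712.84; denominator = Σ(nₕ−1) = 379.
s²ₚ = 175712.84/379 = 463.6223... → 463.62.

463.62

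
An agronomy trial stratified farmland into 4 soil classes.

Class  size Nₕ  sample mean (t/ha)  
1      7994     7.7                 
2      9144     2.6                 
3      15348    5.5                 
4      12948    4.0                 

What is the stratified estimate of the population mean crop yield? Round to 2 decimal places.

4.88

N = 45434; weights Wₕ = Nₕ/N = (0.1759, 0.2013, 0.3378, 0.2850).
x̄_st = Σ Wₕ·x̄ₕ = 0.1759·7.7 + 0.2013·2.6 + 0.3378·5.5 + 0.2850·4.0 ≈ 4.8760...
→ 4.88.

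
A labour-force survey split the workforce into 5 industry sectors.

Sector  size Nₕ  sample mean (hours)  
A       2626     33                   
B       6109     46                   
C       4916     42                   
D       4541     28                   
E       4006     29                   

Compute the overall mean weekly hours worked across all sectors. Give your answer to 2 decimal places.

N = 2626 + 6109 + 4916 + 4541 + 4006 = 22198.
Weight each subgroup mean by Nₕ/N and sum.
Σ Nₕx̄ₕ = 2626·33 + 6109·46 + 4916·42 + 4541·28 + 4006·29 = 86658 + 281014 + 206472 + 127148 + 116174 = 817466.
Divide by N: 817466 / 22198 = 36.8261... → 36.83.

36.83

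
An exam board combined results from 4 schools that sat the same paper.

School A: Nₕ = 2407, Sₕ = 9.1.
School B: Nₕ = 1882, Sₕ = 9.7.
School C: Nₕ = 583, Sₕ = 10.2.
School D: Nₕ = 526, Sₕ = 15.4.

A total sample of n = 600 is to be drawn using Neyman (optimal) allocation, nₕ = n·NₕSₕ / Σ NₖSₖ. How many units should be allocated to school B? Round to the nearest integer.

202

A: NₕSₕ = 2407·9.1 = 21903.7
B: NₕSₕ = 1882·9.7 = 18255.4
C: NₕSₕ = 583·10.2 = 5946.6
D: NₕSₕ = 526·15.4 = 8100.4
Σ NₕSₕ = 54206.1.
n_B = 600·18255.4/54206.1 = 202.067... → 202.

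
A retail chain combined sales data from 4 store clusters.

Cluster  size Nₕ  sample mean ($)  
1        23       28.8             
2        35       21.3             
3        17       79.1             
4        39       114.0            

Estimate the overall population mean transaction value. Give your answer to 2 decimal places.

x̄_st = (Σ Nₕx̄ₕ) / (Σ Nₕ) = (23·28.8 + 35·21.3 + 17·79.1 + 39·114.0) / 114
= 7198.6 / 114 = 63.1456... → 63.15.

63.15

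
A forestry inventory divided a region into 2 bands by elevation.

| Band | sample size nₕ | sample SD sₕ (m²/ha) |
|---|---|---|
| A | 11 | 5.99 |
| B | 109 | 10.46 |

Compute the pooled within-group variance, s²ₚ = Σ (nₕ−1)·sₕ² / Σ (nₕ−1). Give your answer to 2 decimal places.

Degrees of freedom: 10 + 108 = 118.
Σ(nₕ−1)sₕ² = 10·35.8801 + 108·109.4116 = 12175.2538.
s²ₚ = 12175.2538 / 118 = 103.1801... → 103.18.

103.18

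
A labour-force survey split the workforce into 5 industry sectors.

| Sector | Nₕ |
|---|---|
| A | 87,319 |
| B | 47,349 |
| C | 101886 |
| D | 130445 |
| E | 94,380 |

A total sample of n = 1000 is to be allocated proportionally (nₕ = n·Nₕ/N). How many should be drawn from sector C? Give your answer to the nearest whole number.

221

N = 87319 + 47349 + 101886 + 130445 + 94380 = 461379.
n_C = 1000·101886/461379 = 220.829... → 221.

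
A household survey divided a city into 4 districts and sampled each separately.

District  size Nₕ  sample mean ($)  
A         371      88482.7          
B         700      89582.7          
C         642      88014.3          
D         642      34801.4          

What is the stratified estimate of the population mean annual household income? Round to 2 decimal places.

74047.83

x̄_st = (Σ Nₕx̄ₕ) / (Σ Nₕ) = (371·88482.7 + 700·89582.7 + 642·88014.3 + 642·34801.4) / 2355
= 174382651.1 / 2355 = 74047.8349... → 74047.83.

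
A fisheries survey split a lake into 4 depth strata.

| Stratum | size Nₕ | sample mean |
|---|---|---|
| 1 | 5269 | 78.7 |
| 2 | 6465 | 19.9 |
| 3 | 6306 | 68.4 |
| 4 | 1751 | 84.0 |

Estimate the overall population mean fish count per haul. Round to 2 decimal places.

N = 19791; weights Wₕ = Nₕ/N = (0.2662, 0.3267, 0.3186, 0.0885).
x̄_st = Σ Wₕ·x̄ₕ = 0.2662·78.7 + 0.3267·19.9 + 0.3186·68.4 + 0.0885·84.0 ≈ 56.6792...
→ 56.68.

56.68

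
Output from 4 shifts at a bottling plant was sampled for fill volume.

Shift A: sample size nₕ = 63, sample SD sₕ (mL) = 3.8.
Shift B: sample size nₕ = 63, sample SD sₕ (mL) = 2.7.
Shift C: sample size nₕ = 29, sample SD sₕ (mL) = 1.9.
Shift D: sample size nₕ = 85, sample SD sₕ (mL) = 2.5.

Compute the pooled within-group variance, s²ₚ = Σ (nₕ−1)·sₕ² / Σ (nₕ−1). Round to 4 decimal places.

8.3616

A: (63−1)·3.8² = 62·14.44 = 895.28
B: (63−1)·2.7² = 62·7.29 = 451.98
C: (29−1)·1.9² = 28·3.61 = 101.08
D: (85−1)·2.5² = 84·6.25 = 525
Numerator = 1973.34; denominator = Σ(nₕ−1) = 236.
s²ₚ = 1973.34/236 = 8.361610... → 8.3616.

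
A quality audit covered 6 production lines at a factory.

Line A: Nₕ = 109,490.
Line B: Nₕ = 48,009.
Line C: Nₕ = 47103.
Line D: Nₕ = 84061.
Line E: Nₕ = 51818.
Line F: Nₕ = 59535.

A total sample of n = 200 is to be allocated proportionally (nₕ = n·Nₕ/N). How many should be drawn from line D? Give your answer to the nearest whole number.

42

Share of line D = 84061/400016 = 0.21014.
Allocate 200 × 0.21014 = 42.029... → 42.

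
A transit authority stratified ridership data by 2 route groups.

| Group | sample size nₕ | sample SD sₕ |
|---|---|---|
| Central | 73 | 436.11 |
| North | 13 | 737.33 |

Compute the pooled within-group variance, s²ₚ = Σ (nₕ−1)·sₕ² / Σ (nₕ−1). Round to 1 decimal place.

240686.7

Degrees of freedom: 72 + 12 = 84.
Σ(nₕ−1)sₕ² = 72·190191.9321 + 12·543655.5289 = 20217685.458.
s²ₚ = 20217685.458 / 84 = 240686.732... → 240686.7.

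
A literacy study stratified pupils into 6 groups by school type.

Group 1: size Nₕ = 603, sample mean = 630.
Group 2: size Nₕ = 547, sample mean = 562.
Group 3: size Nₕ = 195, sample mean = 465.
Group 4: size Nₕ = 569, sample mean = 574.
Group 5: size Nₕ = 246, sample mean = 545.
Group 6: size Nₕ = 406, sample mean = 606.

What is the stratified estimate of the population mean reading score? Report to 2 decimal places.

578.60

N = 603 + 547 + 195 + 569 + 246 + 406 = 2566.
Weight each subgroup mean by Nₕ/N and sum.
Σ Nₕx̄ₕ = 603·630 + 547·562 + 195·465 + 569·574 + 246·545 + 406·606 = 379890 + 307414 + 90675 + 326606 + 134070 + 246036 = 1484691.
Divide by N: 1484691 / 2566 = 578.6013... → 578.60.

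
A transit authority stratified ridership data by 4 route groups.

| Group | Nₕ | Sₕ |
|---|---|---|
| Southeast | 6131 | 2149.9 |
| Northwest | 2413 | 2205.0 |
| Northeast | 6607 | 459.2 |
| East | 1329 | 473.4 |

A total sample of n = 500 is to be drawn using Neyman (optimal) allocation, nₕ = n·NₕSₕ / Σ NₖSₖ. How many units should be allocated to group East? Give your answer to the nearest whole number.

Southeast: NₕSₕ = 6131·2149.9 = 13181036.9
Northwest: NₕSₕ = 2413·2205.0 = 5320665
Northeast: NₕSₕ = 6607·459.2 = 3033934.4
East: NₕSₕ = 1329·473.4 = 629148.6
Σ NₕSₕ = 22164784.9.
n_East = 500·629148.6/22164784.9 = 14.193... → 14.

14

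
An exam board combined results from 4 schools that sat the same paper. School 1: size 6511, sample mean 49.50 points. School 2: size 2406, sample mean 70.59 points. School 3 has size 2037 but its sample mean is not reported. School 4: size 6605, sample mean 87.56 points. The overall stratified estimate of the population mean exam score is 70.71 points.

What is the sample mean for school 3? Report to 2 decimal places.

84.01

Σ Nₕx̄ₕ = N·μ, so 2037·x̄_3 = 17559·70.71 − (6511·49.50 + 2406·70.59 + 6605·87.56).
= 1241596.89 − 1070467.84 = 171129.05.
x̄_3 = 171129.05 / 2037 = 84.0103... → 84.01.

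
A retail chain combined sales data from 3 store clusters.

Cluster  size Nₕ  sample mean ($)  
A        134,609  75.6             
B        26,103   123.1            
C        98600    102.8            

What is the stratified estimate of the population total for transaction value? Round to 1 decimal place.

23525799.7

A: 134609·75.6 = 10176440.4
B: 26103·123.1 = 3213279.3
C: 98600·102.8 = 10136080
τ̂ = Σ Nₕx̄ₕ = 23525799.7.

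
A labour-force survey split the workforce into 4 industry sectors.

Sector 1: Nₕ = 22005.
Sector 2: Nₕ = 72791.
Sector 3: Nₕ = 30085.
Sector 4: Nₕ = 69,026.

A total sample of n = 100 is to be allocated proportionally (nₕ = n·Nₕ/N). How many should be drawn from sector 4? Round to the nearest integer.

Share of sector 4 = 69026/193907 = 0.35597.
Allocate 100 × 0.35597 = 35.597... → 36.

36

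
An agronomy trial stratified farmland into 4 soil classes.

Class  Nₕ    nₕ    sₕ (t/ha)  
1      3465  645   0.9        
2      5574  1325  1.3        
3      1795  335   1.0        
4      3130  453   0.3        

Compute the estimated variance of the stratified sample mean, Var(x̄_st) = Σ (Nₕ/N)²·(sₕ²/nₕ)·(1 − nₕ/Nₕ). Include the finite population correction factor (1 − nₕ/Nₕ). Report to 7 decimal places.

0.0002665

N = 13964; Wₕ = Nₕ/N.
class 1: (3465/13964)²·0.9²/645·(1 − 645/3465) = 0.0000629300
class 2: (5574/13964)²·1.3²/1325·(1 − 1325/5574) = 0.0001549191
class 3: (1795/13964)²·1.0²/335·(1 − 335/1795) = 0.0000401193
class 4: (3130/13964)²·0.3²/453·(1 − 453/3130) = 0.0000085372
Sum = 0.0002665056 → 0.0002665.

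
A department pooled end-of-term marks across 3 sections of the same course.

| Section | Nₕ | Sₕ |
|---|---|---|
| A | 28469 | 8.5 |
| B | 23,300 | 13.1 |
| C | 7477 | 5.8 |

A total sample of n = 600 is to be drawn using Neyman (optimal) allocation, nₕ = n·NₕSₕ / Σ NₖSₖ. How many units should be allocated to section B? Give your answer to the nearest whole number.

310

A: NₕSₕ = 28469·8.5 = 241986.5
B: NₕSₕ = 23300·13.1 = 305230
C: NₕSₕ = 7477·5.8 = 43366.6
Σ NₕSₕ = 590583.1.
n_B = 600·305230/590583.1 = 310.097... → 310.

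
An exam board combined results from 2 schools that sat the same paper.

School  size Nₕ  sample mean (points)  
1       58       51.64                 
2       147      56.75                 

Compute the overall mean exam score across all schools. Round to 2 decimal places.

55.30

N = 58 + 147 = 205.
Overall mean = Σ (Nₕ/N)·x̄ₕ — weight by population share, not a simple average.
Σ Nₕx̄ₕ = 58·51.64 + 147·56.75 = 2995.12 + 8342.25 = 11337.37.
Divide by N: 11337.37 / 205 = 55.3042... → 55.30.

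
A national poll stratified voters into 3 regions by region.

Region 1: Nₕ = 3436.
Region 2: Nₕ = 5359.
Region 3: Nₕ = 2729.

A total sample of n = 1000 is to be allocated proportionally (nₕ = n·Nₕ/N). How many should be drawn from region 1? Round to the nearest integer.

298

N = 3436 + 5359 + 2729 = 11524.
n_1 = 1000·3436/11524 = 298.160... → 298.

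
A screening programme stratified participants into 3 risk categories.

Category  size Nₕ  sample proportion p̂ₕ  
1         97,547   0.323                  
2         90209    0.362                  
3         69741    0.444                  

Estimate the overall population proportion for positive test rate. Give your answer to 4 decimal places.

0.3694

N = 97547 + 90209 + 69741 = 257497.
Overall proportion = Σ (Nₕ/N)·p̂ₕ.
Σ Nₕp̂ₕ = 31507.681 + 32655.658 + 30965.004 = 95128.343.
95128.343 / 257497 = 0.369435... → 0.3694.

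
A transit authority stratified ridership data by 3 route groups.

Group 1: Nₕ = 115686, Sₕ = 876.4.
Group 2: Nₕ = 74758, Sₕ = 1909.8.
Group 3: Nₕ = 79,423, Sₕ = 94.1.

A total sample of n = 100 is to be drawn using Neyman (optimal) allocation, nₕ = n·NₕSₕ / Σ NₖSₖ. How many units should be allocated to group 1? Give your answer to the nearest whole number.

40

1: NₕSₕ = 115686·876.4 = 101387210.4
2: NₕSₕ = 74758·1909.8 = 142772828.4
3: NₕSₕ = 79423·94.1 = 7473704.3
Σ NₕSₕ = 251633743.1.
n_1 = 100·101387210.4/251633743.1 = 40.292... → 40.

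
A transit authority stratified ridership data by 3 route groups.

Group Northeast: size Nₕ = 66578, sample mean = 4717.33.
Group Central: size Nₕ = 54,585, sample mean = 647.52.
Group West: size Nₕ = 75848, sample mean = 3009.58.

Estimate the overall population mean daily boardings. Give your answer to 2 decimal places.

x̄_st = (Σ Nₕx̄ₕ) / (Σ Nₕ) = (66578·4717.33 + 54585·647.52 + 75848·3009.58) / 197011
= 577685899.78 / 197011 = 2932.2520... → 2932.25.

2932.25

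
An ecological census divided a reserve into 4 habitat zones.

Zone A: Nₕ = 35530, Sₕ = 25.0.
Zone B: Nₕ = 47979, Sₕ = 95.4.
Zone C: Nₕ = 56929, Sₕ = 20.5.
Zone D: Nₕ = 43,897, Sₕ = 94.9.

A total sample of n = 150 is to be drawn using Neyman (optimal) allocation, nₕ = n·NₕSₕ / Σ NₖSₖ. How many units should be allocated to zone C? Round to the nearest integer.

16

Σ NₕSₕ = 35530·25.0 + 47979·95.4 + 56929·20.5 + 43897·94.9 = 10798316.4.
Share for C: 1167044.5/10798316.4 = 0.10808.
n_C = 150 × 0.10808 = 16.211... → 16.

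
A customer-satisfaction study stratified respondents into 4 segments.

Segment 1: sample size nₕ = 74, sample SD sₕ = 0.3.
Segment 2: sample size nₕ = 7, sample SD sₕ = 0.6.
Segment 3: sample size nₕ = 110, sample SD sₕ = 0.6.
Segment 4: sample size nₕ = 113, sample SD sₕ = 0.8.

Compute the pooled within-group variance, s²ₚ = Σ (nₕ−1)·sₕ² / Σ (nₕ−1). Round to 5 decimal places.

Degrees of freedom: 73 + 6 + 109 + 112 = 300.
Σ(nₕ−1)sₕ² = 73·0.09 + 6·0.36 + 109·0.36 + 112·0.64 = 119.65.
s²ₚ = 119.65 / 300 = 0.3988333... → 0.39883.

0.39883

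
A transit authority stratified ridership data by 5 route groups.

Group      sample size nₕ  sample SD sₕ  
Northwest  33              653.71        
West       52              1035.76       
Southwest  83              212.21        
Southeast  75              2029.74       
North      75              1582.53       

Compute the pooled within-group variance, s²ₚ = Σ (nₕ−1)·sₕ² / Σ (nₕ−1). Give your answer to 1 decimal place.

1796403.9

Degrees of freedom: 32 + 51 + 82 + 74 + 74 = 313.
Σ(nₕ−1)sₕ² = 32·427336.7641 + 51·1072798.7776 + 82·45033.0841 + 74·4119844.4676 + 74·2504401.2009 = 562274406.474.
s²ₚ = 562274406.474 / 313 = 1796403.855... → 1796403.9.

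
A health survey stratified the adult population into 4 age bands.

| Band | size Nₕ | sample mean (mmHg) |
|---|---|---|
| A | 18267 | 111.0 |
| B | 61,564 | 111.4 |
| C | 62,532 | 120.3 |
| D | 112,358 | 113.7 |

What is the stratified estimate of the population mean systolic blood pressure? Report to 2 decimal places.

114.57

x̄_st = (Σ Nₕx̄ₕ) / (Σ Nₕ) = (18267·111.0 + 61564·111.4 + 62532·120.3 + 112358·113.7) / 254721
= 29183570.8 / 254721 = 114.5707... → 114.57.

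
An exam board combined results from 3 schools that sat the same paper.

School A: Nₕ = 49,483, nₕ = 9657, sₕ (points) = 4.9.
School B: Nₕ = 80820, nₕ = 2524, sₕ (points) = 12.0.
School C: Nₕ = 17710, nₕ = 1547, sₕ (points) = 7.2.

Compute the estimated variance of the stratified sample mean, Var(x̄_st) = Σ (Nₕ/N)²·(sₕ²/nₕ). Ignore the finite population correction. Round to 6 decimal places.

0.017768

N = 148013. Term for each stratum: Wₕ²sₕ²/nₕ.
Var(x̄_st) = 0.000277883 + 0.017010266 + 0.000479747 = 0.017767896 → 0.017768.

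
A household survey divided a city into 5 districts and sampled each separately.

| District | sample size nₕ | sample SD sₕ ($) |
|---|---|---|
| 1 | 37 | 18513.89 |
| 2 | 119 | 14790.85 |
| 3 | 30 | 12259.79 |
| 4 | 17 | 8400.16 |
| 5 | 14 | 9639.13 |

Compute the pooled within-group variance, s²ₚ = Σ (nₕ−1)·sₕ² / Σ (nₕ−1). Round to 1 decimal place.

211556226.5

1: (37−1)·18513.89² = 36·342764122.9321 = 12339508425.5556
2: (119−1)·14790.85² = 118·218769243.7225 = 25814770759.255
3: (30−1)·12259.79² = 29·150302450.8441 = 4358771074.4789
4: (17−1)·8400.16² = 16·70562688.0256 = 1129003008.4096
5: (14−1)·9639.13² = 13·92912827.1569 = 1207866753.0397
Numerator = 44849920020.7388; denominator = Σ(nₕ−1) = 212.
s²ₚ = 44849920020.7388/212 = 211556226.513... → 211556226.5.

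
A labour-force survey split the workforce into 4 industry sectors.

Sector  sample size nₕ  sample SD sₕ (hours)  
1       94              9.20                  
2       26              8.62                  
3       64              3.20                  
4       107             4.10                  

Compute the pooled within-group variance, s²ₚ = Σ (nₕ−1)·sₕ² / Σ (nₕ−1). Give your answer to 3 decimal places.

42.356

1: (94−1)·9.20² = 93·84.64 = 7871.52
2: (26−1)·8.62² = 25·74.3044 = 1857.61
3: (64−1)·3.20² = 63·10.24 = 645.12
4: (107−1)·4.10² = 106·16.81 = 1781.86
Numerator = 12156.11; denominator = Σ(nₕ−1) = 287.
s²ₚ = 12156.11/287 = 42.35578... → 42.356.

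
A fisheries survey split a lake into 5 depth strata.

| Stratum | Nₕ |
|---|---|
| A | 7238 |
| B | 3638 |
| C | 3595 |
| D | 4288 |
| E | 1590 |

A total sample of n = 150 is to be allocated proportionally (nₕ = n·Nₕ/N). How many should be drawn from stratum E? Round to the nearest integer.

Share of stratum E = 1590/20349 = 0.07814.
Allocate 150 × 0.07814 = 11.720... → 12.

12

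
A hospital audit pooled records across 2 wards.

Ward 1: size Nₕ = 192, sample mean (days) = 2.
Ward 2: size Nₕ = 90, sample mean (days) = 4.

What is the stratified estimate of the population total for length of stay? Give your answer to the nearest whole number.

744

1: 192·2 = 384
2: 90·4 = 360
τ̂ = Σ Nₕx̄ₕ = 744.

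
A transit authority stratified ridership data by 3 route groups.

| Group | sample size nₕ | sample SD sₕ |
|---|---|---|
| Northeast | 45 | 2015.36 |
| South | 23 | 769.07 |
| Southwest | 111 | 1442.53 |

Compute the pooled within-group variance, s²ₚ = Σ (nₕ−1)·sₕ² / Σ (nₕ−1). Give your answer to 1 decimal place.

2389910.6

Degrees of freedom: 44 + 22 + 110 = 176.
Σ(nₕ−1)sₕ² = 44·4061675.9296 + 22·591468.6649 + 110·2080892.8009 = 420624259.6292.
s²ₚ = 420624259.6292 / 176 = 2389910.566... → 2389910.6.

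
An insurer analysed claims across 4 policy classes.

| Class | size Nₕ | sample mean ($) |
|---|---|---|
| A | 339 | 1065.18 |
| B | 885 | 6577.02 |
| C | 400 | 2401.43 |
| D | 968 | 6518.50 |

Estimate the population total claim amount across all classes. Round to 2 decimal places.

A: 339·1065.18 = 361096.02
B: 885·6577.02 = 5820662.7
C: 400·2401.43 = 960572
D: 968·6518.50 = 6309908
τ̂ = Σ Nₕx̄ₕ = 13452238.72.

13452238.72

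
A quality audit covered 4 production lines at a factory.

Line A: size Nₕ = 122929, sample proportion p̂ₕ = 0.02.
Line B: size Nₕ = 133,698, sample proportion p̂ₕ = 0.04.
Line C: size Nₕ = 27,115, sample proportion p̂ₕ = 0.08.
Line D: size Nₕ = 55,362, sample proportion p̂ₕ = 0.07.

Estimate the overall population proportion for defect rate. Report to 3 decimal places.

0.041

Wₕ = Nₕ/N with N = 339104: 0.3625, 0.3943, 0.0800, 0.1633.
p̂_st = 0.3625·0.02 + 0.3943·0.04 + 0.0800·0.08 + 0.1633·0.07 ≈ 0.04085... → 0.041.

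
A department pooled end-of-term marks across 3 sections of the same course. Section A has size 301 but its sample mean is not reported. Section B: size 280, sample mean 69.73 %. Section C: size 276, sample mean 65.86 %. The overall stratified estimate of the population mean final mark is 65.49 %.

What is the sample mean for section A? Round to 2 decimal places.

Σ Nₕx̄ₕ = N·μ, so 301·x̄_A = 857·65.49 − (280·69.73 + 276·65.86).
= 56124.93 − 37701.76 = 18423.17.
x̄_A = 18423.17 / 301 = 61.2065... → 61.21.

61.21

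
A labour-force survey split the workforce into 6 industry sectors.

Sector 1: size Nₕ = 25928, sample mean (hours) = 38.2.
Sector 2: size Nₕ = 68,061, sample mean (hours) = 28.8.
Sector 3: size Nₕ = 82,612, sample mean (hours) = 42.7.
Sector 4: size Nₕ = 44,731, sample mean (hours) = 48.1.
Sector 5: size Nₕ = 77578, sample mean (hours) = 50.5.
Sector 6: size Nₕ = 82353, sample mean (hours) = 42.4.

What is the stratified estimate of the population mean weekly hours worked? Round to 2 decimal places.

x̄_st = (Σ Nₕx̄ₕ) / (Σ Nₕ) = (25928·38.2 + 68061·28.8 + 82612·42.7 + 44731·48.1 + 77578·50.5 + 82353·42.4) / 381263
= 16039156.1 / 381263 = 42.0685... → 42.07.

42.07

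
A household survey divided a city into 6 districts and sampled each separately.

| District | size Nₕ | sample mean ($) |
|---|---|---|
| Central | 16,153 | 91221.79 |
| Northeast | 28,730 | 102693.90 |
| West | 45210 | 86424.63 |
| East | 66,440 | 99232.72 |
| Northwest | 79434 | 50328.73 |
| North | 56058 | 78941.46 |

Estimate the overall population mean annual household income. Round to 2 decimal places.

x̄_st = (Σ Nₕx̄ₕ) / (Σ Nₕ) = (16153·91221.79 + 28730·102693.90 + 45210·86424.63 + 66440·99232.72 + 79434·50328.73 + 56058·78941.46) / 292025
= 23347293463.47 / 292025 = 79949.6395... → 79949.64.

79949.64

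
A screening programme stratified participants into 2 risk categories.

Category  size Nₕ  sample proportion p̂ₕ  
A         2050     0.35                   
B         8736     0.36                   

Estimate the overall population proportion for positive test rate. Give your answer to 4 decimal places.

N = 2050 + 8736 = 10786.
Overall proportion = Σ (Nₕ/N)·p̂ₕ.
Σ Nₕp̂ₕ = 717.5 + 3144.96 = 3862.46.
3862.46 / 10786 = 0.358099... → 0.3581.

0.3581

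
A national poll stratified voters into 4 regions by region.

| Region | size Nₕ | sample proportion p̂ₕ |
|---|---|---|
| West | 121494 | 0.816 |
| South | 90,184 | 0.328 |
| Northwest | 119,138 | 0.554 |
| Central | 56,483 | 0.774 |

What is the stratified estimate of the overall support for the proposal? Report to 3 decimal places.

Wₕ = Nₕ/N with N = 387299: 0.3137, 0.2329, 0.3076, 0.1458.
p̂_st = 0.3137·0.816 + 0.2329·0.328 + 0.3076·0.554 + 0.1458·0.774 ≈ 0.61565... → 0.616.

0.616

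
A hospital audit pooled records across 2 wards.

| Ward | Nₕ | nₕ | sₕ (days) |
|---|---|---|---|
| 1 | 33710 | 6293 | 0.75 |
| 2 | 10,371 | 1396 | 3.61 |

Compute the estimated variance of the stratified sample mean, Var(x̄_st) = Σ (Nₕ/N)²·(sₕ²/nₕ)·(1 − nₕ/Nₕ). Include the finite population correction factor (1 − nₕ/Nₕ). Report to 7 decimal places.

0.0004897

N = 44081. Term for each stratum: Wₕ²sₕ²/nₕ·(1−nₕ/Nₕ).
Var(x̄_st) = 0.0000425148 + 0.0004471788 = 0.0004896936 → 0.0004897.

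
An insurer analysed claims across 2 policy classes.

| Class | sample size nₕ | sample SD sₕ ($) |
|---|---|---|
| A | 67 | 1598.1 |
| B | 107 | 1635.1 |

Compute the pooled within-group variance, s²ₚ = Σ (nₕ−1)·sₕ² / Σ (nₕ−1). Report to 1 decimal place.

A: (67−1)·1598.1² = 66·2553923.61 = 168558958.26
B: (107−1)·1635.1² = 106·2673552.01 = 283396513.06
Numerator = 451955471.32; denominator = Σ(nₕ−1) = 172.
s²ₚ = 451955471.32/172 = 2627648.089... → 2627648.1.

2627648.1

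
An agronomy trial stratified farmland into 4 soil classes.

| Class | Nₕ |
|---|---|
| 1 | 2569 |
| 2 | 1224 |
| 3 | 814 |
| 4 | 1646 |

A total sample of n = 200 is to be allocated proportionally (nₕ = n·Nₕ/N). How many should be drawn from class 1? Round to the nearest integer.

82

N = 2569 + 1224 + 814 + 1646 = 6253.
n_1 = 200·2569/6253 = 82.169... → 82.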